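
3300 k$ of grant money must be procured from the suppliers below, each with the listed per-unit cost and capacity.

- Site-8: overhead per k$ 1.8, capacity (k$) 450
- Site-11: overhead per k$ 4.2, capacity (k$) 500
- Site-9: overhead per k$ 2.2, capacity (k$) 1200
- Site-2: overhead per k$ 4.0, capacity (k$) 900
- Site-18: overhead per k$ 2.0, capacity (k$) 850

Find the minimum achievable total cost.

Use suppliers in increasing cost order.
Site-8 at 1.8: take all 450 k$ ; 2850 still needed.
Site-18 (2.0): use full 850 ; 2000 k$ to go.
Site-9 at 2.2: take all 1200 k$ ; 800 still needed.
Site-2 at 4.0: take 800 of its 900 ; requirement met.
Site-11: unused.
Cost = 450×1.8 + 850×2.0 + 1200×2.2 + 800×4.0 = 8350.

8350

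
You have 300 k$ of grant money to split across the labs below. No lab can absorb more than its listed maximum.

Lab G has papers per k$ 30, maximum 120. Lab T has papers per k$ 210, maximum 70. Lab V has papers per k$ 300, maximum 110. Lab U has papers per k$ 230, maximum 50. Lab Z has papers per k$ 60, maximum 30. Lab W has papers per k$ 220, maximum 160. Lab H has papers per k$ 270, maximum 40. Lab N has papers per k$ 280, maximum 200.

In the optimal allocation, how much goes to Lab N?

190

Rank by papers per k$: Lab V 300 > Lab N 280 > Lab H 270 > Lab U 230 > Lab W 220 > Lab T 210 > Lab Z 60 > Lab G 30.
Lab V: +110 to 110 (cap) — 190 left.
Lab N has room for 200 but only 190 remain, so it gets 190.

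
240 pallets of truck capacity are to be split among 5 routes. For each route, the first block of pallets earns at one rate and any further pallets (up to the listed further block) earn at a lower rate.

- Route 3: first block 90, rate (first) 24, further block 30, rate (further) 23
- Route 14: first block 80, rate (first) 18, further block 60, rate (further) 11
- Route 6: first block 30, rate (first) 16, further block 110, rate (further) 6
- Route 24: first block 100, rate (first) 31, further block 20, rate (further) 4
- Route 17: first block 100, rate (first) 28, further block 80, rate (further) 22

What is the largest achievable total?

Order all 10 blocks by rate: Route 24/tier1 31 > Route 17/tier1 28 > Route 3/tier1 24 > Route 3/tier2 23 > Route 17/tier2 22 > Route 14/tier1 18 > Route 6/tier1 16 > Route 14/tier2 11 > Route 6/tier2 6 > Route 24/tier2 4.
Route 24 tier1 at 31: fill all 100 → 140 left.
Route 17 tier1 at 28: fill all 100 → 40 left.
40 remain; put them into Route 3 tier1 at 24.
Total = 31×100 + 28×100 + 24×40 = 6860.

6860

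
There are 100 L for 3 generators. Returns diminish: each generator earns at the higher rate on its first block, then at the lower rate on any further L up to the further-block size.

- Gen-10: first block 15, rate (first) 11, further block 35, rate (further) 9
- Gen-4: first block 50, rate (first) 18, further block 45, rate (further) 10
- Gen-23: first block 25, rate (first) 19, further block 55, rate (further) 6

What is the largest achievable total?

1640

Order all 6 blocks by rate: Gen-23/first 19 > Gen-4/first 18 > Gen-10/first 11 > Gen-4/second 10 > Gen-10/second 9 > Gen-23/second 6.
Gen-23 first at 19: fill all 25 ; 75 left.
Fill Gen-4 first block (50 at 18) ; 25 left.
Gen-10 first at 11: fill all 15 ; 10 left.
10 remain; put them into Gen-4 second at 10.
Total = 19×25 + 18×50 + 11×15 + 10×10 = 1640.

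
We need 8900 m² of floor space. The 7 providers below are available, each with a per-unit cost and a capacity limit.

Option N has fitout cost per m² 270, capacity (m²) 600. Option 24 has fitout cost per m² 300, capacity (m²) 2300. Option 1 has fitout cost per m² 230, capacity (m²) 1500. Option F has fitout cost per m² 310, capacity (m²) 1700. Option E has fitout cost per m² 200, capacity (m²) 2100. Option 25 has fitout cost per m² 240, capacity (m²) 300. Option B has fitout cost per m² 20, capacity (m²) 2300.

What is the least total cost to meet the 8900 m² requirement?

Use providers in increasing cost order.
Option B (20): use full 2300 ; 6600 m² to go.
Option E (200): use full 2100 ; 4500 m² to go.
Take 1500 from Option 1 at 230 ; need 3000 more.
Option 25 at 240: take all 300 m² ; 2700 still needed.
Option N (270): use full 600 ; 2100 m² to go.
Take 2100 from Option 24 at 300 to finish.
Option F: unused.
Cost = 2300×20 + 2100×200 + 1500×230 + 300×240 + 600×270 + 2100×300 = 1675000.

1675000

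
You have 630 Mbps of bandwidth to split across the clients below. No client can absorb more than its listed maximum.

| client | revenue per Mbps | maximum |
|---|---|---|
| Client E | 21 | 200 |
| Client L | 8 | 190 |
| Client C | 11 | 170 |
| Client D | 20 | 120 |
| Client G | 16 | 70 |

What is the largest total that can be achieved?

Rank by revenue per Mbps: Client E 21 > Client D 20 > Client G 16 > Client C 11 > Client L 8.
Client E: +200 to 200 (cap) ; 430 left.
Give Client D 120 to hit its cap of 120 ; 310 left.
Give Client G 70 to hit its cap of 70 ; 240 left.
Client C takes 170 to reach its cap of 170 ; 70 left.
Only 70 left; Client L takes them to reach 70.
Total = 21×200 + 8×70 + 11×170 + 20×120 + 16×70 = 10150.

10150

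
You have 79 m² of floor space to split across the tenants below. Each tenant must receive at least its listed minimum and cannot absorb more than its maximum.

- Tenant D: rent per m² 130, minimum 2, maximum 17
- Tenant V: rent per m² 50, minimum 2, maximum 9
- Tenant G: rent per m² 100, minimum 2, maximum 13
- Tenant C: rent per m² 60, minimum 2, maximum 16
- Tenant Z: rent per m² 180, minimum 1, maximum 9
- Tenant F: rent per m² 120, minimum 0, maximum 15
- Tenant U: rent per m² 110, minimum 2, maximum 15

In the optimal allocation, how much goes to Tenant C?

8

Meeting every minimum uses 2+2+2+2+1+0+2 = 11 m², leaving 68.
Rank by rent per m²: Tenant Z 180 > Tenant D 130 > Tenant F 120 > Tenant U 110 > Tenant G 100 > Tenant C 60 > Tenant V 50.
Give Tenant Z 8 more to hit its cap of 9 — 60 left.
Tenant D takes 15 more to reach its cap of 17 — 45 left.
Tenant F: +15 to 15 (cap) — 30 left.
Tenant U: +13 to 15 (cap) — 17 left.
Give Tenant G 11 more to hit its cap of 13 — 6 left.
Only 6 left; Tenant C takes them to reach 8.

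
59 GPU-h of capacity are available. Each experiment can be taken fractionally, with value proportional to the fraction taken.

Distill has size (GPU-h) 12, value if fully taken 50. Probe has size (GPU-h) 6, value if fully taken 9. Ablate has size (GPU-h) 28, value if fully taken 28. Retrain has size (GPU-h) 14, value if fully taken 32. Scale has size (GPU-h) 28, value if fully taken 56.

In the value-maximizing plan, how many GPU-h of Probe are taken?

5

Rank by value-to-size ratio: Distill 50/12≈4.17, Retrain 32/14≈2.29, Scale 56/28≈2, Probe 9/6≈1.5, Ablate 28/28≈1.
Distill: take in full, 12 GPU-h for value 50 ; 47 left.
All 14 GPU-h of Retrain fit (value 32) ; 33 remain.
Scale: take in full, 28 GPU-h for value 56 ; 5 left.
Only 5 GPU-h remain; take 5/6 of Probe for value 9×5/6 = 7.5.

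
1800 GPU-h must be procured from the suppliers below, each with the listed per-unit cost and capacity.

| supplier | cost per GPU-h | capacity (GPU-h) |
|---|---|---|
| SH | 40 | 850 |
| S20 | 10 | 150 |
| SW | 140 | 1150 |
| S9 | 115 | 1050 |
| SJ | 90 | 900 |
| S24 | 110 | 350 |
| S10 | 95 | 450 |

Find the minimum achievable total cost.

107500

Fill from the cheapest supplier first.
S20 (10): use full 150 → 1650 GPU-h to go.
SH at 40: take all 850 GPU-h → 800 still needed.
SJ (90): take the remaining 800 → done.
S10, S24, S9, SW: unused.
Cost = 150×10 + 850×40 + 800×90 = 107500.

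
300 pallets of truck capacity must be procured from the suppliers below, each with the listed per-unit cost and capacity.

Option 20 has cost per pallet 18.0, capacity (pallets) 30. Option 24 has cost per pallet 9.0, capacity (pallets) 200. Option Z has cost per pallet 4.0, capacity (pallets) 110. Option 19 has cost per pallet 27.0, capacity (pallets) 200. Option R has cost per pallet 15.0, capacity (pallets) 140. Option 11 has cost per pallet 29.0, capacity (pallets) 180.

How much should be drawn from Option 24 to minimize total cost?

190

Use suppliers in increasing cost order.
Option Z at 4.0: take all 110 pallets — 190 still needed.
Option 24 at 9.0: take 190 of its 200 — requirement met.
Option R, Option 20, Option 19, Option 11: unused.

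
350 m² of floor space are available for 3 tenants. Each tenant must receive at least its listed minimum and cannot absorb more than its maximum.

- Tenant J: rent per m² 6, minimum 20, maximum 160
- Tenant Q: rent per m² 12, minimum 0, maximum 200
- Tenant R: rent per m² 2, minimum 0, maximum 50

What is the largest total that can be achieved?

Meeting every minimum uses 20+0+0 = 20 m², leaving 330.
Rank by rent per m²: Tenant Q 12 > Tenant J 6 > Tenant R 2.
Tenant Q: +200 to 200 (cap) ; 130 left.
Tenant J: +130 (room for 140) → 150. Pool exhausted.
Total = 6×150 + 12×200 = 3300.

3300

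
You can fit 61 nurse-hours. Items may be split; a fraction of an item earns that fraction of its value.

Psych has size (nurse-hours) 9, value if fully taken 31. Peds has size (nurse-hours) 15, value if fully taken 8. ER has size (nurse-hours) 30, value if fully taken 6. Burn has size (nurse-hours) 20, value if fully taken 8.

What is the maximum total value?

Best value per unit of size first: Psych 31/9≈3.44, Peds 8/15≈0.533, Burn 8/20≈0.4, ER 6/30≈0.2.
Take all of Psych (9 nurse-hours, value 31) — 52 nurse-hours left.
Take all of Peds (15 nurse-hours, value 8) — 37 nurse-hours left.
Burn: take in full, 20 nurse-hours for value 8 — 17 left.
Fill the last 17 nurse-hours with part of ER: 17/30 of it earns 3.4.
Total value = 50.4.

50.4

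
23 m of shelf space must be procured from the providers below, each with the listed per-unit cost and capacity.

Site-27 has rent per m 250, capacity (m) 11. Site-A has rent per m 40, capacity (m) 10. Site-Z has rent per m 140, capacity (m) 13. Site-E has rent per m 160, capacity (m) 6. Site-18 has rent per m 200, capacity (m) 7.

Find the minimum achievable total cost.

Fill from the cheapest provider first.
Site-A at 40: take all 10 m ; 13 still needed.
Site-Z at 140: take all 13 m ; 0 still needed.
Site-E, Site-18, Site-27: unused.
Cost = 10×40 + 13×140 = 2220.

2220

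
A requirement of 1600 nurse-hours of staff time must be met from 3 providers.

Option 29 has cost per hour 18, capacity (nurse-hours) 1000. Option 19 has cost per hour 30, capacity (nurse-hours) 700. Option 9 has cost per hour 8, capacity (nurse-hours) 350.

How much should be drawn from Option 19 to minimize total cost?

250

Cheapest first:
Take 350 from Option 9 at 8 ; need 1250 more.
Take 1000 from Option 29 at 18 ; need 250 more.
Option 19 (30): take the remaining 250 ; done.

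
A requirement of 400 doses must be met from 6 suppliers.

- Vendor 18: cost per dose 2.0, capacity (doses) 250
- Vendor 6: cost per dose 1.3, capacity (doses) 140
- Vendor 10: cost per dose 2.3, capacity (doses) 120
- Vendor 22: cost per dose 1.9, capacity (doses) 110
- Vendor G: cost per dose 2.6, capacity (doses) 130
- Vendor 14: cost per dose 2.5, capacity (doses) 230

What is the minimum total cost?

691

Use suppliers in increasing cost order.
Take 140 from Vendor 6 at 1.3 — need 260 more.
Vendor 22 (1.9): use full 110 — 150 doses to go.
Vendor 18 (2.0): take the remaining 150 — done.
Vendor 10, Vendor 14, Vendor G: unused.
Cost = 140×1.3 + 110×1.9 + 150×2.0 = 691.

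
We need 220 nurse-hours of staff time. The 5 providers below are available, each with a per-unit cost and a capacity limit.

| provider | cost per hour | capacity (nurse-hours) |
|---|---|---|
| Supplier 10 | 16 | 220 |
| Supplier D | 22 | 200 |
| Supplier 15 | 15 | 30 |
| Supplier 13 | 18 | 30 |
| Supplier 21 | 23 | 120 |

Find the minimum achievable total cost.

Fill from the cheapest provider first.
Supplier 15 (15): use full 30 → 190 nurse-hours to go.
Take 190 from Supplier 10 at 16 to finish.
Supplier 13, Supplier D, Supplier 21: unused.
Cost = 30×15 + 190×16 = 3490.

3490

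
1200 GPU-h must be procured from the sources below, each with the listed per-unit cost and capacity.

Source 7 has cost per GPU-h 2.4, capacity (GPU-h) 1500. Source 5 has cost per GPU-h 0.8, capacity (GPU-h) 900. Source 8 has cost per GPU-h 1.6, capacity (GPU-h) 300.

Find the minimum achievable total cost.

Fill from the cheapest source first.
Source 5 at 0.8: take all 900 GPU-h ; 300 still needed.
Source 8 at 1.6: take all 300 GPU-h ; 0 still needed.
Source 7: unused.
Cost = 900×0.8 + 300×1.6 = 1200.

1200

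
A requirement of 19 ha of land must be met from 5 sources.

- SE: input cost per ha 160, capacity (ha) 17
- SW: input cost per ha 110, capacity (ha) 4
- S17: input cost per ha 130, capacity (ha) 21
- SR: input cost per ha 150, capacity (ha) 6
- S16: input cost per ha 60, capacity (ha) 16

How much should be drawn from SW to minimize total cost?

3

Fill from the cheapest source first.
Take 16 from S16 at 60 → need 3 more.
SW at 110: take 3 of its 4 → requirement met.
S17, SR, SE: unused.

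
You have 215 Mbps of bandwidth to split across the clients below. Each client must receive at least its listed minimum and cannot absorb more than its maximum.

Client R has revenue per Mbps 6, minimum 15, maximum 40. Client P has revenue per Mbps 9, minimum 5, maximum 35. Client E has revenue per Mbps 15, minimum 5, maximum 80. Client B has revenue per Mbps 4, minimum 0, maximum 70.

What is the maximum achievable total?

1995

Meeting every minimum uses 15+5+5+0 = 25 Mbps, leaving 190.
Highest revenue per Mbps first: Client E 15 > Client P 9 > Client R 6 > Client B 4.
Client E: +75 to 80 (cap) ; 115 left.
Client P takes 30 more to reach its cap of 35 ; 85 left.
Give Client R 25 more to hit its cap of 40 ; 60 left.
Client B: +60 (room for 70) → 60. Pool exhausted.
Total = 6×40 + 9×35 + 15×80 + 4×60 = 1995.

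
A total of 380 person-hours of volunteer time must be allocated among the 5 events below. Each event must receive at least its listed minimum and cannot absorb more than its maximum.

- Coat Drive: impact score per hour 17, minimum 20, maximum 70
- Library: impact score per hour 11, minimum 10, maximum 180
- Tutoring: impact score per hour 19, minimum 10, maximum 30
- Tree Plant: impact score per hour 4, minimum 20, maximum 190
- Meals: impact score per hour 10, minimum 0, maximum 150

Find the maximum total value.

4620

Meeting every minimum uses 20+10+10+20+0 = 60 person-hours, leaving 320.
Order the events by impact score per hour: Tutoring 19 > Coat Drive 17 > Library 11 > Meals 10 > Tree Plant 4.
Tutoring: +20 to 30 (cap) → 300 left.
Give Coat Drive 50 more to hit its cap of 70 → 250 left.
Library: +170 to 180 (cap) → 80 left.
Meals: +80 (room for 150) → 80. Pool exhausted.
Total = 17×70 + 11×180 + 19×30 + 4×20 + 10×80 = 4620.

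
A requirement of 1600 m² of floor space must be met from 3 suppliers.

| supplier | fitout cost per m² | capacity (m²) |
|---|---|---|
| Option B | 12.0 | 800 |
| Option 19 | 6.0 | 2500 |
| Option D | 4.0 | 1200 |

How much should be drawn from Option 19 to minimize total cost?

400

Fill from the cheapest supplier first.
Option D (4.0): use full 1200 — 400 m² to go.
Option 19 (6.0): take the remaining 400 — done.
Option B: unused.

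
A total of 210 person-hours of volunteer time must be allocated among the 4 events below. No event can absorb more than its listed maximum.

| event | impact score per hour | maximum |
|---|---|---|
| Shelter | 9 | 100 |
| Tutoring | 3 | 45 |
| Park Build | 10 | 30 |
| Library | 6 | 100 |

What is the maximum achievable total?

Order the events by impact score per hour: Park Build 10 > Shelter 9 > Library 6 > Tutoring 3.
Park Build takes 30 to reach its cap of 30 ; 180 left.
Shelter takes 100 to reach its cap of 100 ; 80 left.
Library: +80 (room for 100) → 80. Pool exhausted.
Total = 9×100 + 10×30 + 6×80 = 1680.

1680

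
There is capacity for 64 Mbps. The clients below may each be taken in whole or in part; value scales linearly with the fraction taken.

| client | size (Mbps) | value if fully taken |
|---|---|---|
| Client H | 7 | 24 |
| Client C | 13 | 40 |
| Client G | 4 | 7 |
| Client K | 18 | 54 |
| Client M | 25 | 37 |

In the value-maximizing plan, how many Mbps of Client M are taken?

Best value per unit of size first: Client H 24/7≈3.43, Client C 40/13≈3.08, Client K 54/18≈3, Client G 7/4≈1.75, Client M 37/25≈1.48.
Take all of Client H (7 Mbps, value 24) → 57 Mbps left.
All 13 Mbps of Client C fit (value 40) → 44 remain.
Client K: take in full, 18 Mbps for value 54 → 26 left.
All 4 Mbps of Client G fit (value 7) → 22 remain.
Fill the last 22 Mbps with part of Client M: 22/25 of it earns 32.56.

22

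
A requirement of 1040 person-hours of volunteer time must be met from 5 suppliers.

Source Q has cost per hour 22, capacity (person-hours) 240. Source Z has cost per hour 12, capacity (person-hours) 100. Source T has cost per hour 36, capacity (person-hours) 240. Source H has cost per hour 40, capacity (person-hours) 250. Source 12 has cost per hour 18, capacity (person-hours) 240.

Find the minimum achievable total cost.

28240

Fill from the cheapest supplier first.
Source Z at 12: take all 100 person-hours ; 940 still needed.
Source 12 (18): use full 240 ; 700 person-hours to go.
Source Q (22): use full 240 ; 460 person-hours to go.
Take 240 from Source T at 36 ; need 220 more.
Take 220 from Source H at 40 to finish.
Cost = 100×12 + 240×18 + 240×22 + 240×36 + 220×40 = 28240.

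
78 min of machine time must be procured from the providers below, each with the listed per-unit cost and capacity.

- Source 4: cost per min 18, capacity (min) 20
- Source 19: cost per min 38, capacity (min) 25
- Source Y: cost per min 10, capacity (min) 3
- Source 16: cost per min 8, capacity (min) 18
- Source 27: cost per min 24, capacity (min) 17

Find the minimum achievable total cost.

1702

Fill from the cheapest provider first.
Take 18 from Source 16 at 8 ; need 60 more.
Source Y at 10: take all 3 min ; 57 still needed.
Source 4 (18): use full 20 ; 37 min to go.
Take 17 from Source 27 at 24 ; need 20 more.
Source 19 at 38: take 20 of its 25 ; requirement met.
Cost = 18×8 + 3×10 + 20×18 + 17×24 + 20×38 = 1702.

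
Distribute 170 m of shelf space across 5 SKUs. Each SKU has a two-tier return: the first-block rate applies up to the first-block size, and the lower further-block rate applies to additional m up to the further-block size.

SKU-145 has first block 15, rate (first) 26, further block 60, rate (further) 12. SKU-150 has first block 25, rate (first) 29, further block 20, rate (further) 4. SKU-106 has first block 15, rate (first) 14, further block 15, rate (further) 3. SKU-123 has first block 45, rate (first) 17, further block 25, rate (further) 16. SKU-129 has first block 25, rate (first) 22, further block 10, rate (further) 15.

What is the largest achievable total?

3310

Order all 10 blocks by rate: SKU-150/first 29 > SKU-145/first 26 > SKU-129/first 22 > SKU-123/first 17 > SKU-123/second 16 > SKU-129/second 15 > SKU-106/first 14 > SKU-145/second 12 > SKU-150/second 4 > SKU-106/second 3.
Fill SKU-150 first block (25 at 29) → 145 left.
SKU-145 first at 26: fill all 15 → 130 left.
SKU-129/first (22): +25 → 105 left.
SKU-123 first at 17: fill all 45 → 60 left.
SKU-123 second at 16: fill all 25 → 35 left.
SKU-129/second (15): +10 → 25 left.
SKU-106 first at 14: fill all 15 → 10 left.
10 remain; put them into SKU-145 second at 12.
Total = 29×25 + 26×15 + 22×25 + 17×45 + 16×25 + 15×10 + 14×15 + 12×10 = 3310.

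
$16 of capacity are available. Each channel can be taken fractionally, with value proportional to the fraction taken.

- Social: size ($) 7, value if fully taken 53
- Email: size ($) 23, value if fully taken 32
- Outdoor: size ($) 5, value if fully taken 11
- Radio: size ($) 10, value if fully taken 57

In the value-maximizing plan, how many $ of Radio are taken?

9

Best value per unit of size first: Social 53/7≈7.57, Radio 57/10≈5.7, Outdoor 11/5≈2.2, Email 32/23≈1.39.
Social: take in full, 7 $ for value 53 ; 9 left.
9 $ left: a 9/10 share of Radio gives 57×9/10 = 51.3.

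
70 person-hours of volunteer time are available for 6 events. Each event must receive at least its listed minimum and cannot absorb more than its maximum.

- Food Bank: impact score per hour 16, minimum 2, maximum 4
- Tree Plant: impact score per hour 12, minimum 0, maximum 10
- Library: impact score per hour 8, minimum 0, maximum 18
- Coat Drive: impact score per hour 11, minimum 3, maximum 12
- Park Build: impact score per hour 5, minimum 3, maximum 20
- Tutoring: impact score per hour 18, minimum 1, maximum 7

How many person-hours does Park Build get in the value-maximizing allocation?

Meeting every minimum uses 2+0+0+3+3+1 = 9 person-hours, leaving 61.
Order the events by impact score per hour: Tutoring 18 > Food Bank 16 > Tree Plant 12 > Coat Drive 11 > Library 8 > Park Build 5.
Give Tutoring 6 more to hit its cap of 7 → 55 left.
Food Bank: +2 to 4 (cap) → 53 left.
Tree Plant: +10 to 10 (cap) → 43 left.
Coat Drive: +9 to 12 (cap) → 34 left.
Give Library 18 more to hit its cap of 18 → 16 left.
Park Build: +16 (room for 17) → 19. Pool exhausted.

19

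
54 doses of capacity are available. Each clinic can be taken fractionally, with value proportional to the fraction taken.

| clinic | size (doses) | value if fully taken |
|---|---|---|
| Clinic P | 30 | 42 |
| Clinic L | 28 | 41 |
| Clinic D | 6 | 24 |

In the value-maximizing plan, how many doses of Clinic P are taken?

20

Sort by value density: Clinic D 24/6≈4, Clinic L 41/28≈1.46, Clinic P 42/30≈1.4.
All 6 doses of Clinic D fit (value 24) — 48 remain.
Clinic L: take in full, 28 doses for value 41 — 20 left.
20 doses left: a 20/30 share of Clinic P gives 42×20/30 = 28.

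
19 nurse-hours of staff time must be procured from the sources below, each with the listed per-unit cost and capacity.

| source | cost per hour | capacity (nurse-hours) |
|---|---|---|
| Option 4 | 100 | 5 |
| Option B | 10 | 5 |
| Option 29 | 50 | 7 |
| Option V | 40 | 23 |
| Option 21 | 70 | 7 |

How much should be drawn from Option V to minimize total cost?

Fill from the cheapest source first.
Take 5 from Option B at 10 ; need 14 more.
Take 14 from Option V at 40 to finish.
Option 29, Option 21, Option 4: unused.

14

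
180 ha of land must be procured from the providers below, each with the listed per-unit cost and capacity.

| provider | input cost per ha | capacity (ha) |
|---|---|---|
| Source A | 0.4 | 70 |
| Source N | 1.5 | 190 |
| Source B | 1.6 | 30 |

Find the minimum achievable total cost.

193

Use providers in increasing cost order.
Source A (0.4): use full 70 ; 110 ha to go.
Take 110 from Source N at 1.5 to finish.
Source B: unused.
Cost = 70×0.4 + 110×1.5 = 193.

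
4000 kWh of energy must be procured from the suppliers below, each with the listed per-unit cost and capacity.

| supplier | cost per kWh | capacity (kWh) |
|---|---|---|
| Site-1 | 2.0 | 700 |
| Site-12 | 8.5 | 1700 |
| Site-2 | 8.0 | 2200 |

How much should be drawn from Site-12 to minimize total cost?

1100

Cheapest first:
Take 700 from Site-1 at 2.0 → need 3300 more.
Site-2 at 8.0: take all 2200 kWh → 1100 still needed.
Site-12 (8.5): take the remaining 1100 → done.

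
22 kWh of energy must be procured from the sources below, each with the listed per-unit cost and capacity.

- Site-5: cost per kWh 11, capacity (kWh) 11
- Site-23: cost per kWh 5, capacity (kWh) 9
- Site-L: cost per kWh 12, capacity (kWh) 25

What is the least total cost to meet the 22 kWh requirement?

190

Use sources in increasing cost order.
Site-23 at 5: take all 9 kWh — 13 still needed.
Site-5 at 11: take all 11 kWh — 2 still needed.
Site-L at 12: take 2 of its 25 — requirement met.
Cost = 9×5 + 11×11 + 2×12 = 190.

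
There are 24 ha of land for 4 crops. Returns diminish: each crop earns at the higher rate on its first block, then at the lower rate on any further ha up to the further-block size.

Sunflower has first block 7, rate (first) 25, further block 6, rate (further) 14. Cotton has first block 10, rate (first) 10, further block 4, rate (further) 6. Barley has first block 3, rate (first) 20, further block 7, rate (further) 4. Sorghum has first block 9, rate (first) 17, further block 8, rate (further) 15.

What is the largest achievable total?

463

Order all 8 blocks by rate: Sunflower/first 25 > Barley/first 20 > Sorghum/first 17 > Sorghum/second 15 > Sunflower/second 14 > Cotton/first 10 > Cotton/second 6 > Barley/second 4.
Sunflower first at 25: fill all 7 — 17 left.
Fill Barley first block (3 at 20) — 14 left.
Fill Sorghum first block (9 at 17) — 5 left.
Sorghum/second: +5 of 8 at 15; pool empty.
Total = 25×7 + 20×3 + 17×9 + 15×5 = 463.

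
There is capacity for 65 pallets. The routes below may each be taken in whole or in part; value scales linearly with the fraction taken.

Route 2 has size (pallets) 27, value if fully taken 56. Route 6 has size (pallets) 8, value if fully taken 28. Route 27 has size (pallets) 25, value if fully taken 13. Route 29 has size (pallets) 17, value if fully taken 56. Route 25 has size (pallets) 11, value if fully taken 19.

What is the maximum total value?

160.04

Best value per unit of size first: Route 6 28/8≈3.5, Route 29 56/17≈3.29, Route 2 56/27≈2.07, Route 25 19/11≈1.73, Route 27 13/25≈0.52.
All 8 pallets of Route 6 fit (value 28) → 57 remain.
Route 29: take in full, 17 pallets for value 56 → 40 left.
Take all of Route 2 (27 pallets, value 56) → 13 pallets left.
Take all of Route 25 (11 pallets, value 19) → 2 pallets left.
Only 2 pallets remain; take 2/25 of Route 27 for value 13×2/25 = 1.04.
Total value = 160.04.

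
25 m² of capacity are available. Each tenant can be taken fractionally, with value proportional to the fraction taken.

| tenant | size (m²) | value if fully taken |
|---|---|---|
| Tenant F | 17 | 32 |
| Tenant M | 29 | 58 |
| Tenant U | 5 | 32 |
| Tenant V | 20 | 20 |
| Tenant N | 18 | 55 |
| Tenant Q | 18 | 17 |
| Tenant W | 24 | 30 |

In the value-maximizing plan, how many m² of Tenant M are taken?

Best value per unit of size first: Tenant U 32/5≈6.4, Tenant N 55/18≈3.06, Tenant M 58/29≈2, Tenant F 32/17≈1.88, Tenant W 30/24≈1.25, Tenant V 20/20≈1, Tenant Q 17/18≈0.944.
Tenant U: take in full, 5 m² for value 32 ; 20 left.
All 18 m² of Tenant N fit (value 55) ; 2 remain.
Fill the last 2 m² with part of Tenant M: 2/29 of it earns 4.

2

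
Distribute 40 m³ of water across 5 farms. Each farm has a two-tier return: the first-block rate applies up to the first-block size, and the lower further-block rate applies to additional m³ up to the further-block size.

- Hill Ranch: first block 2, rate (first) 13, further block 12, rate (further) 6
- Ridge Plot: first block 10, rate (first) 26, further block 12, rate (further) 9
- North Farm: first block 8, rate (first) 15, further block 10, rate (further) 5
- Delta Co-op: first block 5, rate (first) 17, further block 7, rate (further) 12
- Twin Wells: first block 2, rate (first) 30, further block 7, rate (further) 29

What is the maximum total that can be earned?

Treat each block as its own option and order by rate: Twin Wells/T1 30 > Twin Wells/T2 29 > Ridge Plot/T1 26 > Delta Co-op/T1 17 > North Farm/T1 15 > Hill Ranch/T1 13 > Delta Co-op/T2 12 > Ridge Plot/T2 9 > Hill Ranch/T2 6 > North Farm/T2 5.
Twin Wells T1 at 30: fill all 2 — 38 left.
Twin Wells T2 at 29: fill all 7 — 31 left.
Ridge Plot T1 at 26: fill all 10 — 21 left.
Fill Delta Co-op T1 block (5 at 17) — 16 left.
North Farm/T1 (15): +8 — 8 left.
Fill Hill Ranch T1 block (2 at 13) — 6 left.
Delta Co-op T2 at 12: only 6 left, fill 6.
Total = 30×2 + 29×7 + 26×10 + 17×5 + 15×8 + 13×2 + 12×6 = 826.

826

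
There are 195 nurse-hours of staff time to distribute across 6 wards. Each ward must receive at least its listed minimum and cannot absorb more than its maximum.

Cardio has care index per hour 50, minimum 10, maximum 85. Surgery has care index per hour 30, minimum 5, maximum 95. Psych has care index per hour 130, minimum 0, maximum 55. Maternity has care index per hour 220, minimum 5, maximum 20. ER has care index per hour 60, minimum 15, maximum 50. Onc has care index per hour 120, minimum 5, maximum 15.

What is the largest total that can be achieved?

Meeting every minimum uses 10+5+0+5+15+5 = 40 nurse-hours, leaving 155.
Rank by care index per hour: Maternity 220 > Psych 130 > Onc 120 > ER 60 > Cardio 50 > Surgery 30.
Give Maternity 15 more to hit its cap of 20 ; 140 left.
Psych: +55 to 55 (cap) ; 85 left.
Onc: +10 to 15 (cap) ; 75 left.
ER takes 35 more to reach its cap of 50 ; 40 left.
Cardio has room for 75 more but only 40 remain, so it gets 50.
Total = 50×50 + 30×5 + 130×55 + 220×20 + 60×50 + 120×15 = 19000.

19000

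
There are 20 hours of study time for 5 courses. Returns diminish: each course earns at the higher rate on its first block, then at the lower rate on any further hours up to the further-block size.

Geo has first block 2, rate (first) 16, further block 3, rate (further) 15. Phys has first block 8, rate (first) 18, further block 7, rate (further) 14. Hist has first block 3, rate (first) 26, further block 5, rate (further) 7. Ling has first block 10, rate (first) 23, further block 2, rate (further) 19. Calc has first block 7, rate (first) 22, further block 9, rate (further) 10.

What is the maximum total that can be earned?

Treat each block as its own option and order by rate: Hist/T1 26 > Ling/T1 23 > Calc/T1 22 > Ling/T2 19 > Phys/T1 18 > Geo/T1 16 > Geo/T2 15 > Phys/T2 14 > Calc/T2 10 > Hist/T2 7.
Hist/T1 (26): +3 → 17 left.
Ling/T1 (23): +10 → 7 left.
Fill Calc T1 block (7 at 22) → 0 left.
Total = 26×3 + 23×10 + 22×7 = 462.

462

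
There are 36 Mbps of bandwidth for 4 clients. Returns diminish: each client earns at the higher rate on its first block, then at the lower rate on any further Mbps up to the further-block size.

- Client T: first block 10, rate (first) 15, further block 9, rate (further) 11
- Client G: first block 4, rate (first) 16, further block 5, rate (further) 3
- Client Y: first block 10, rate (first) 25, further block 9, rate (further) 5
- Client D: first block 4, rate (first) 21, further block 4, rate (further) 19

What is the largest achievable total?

Treat each block as its own option and order by rate: Client Y/tier1 25 > Client D/tier1 21 > Client D/tier2 19 > Client G/tier1 16 > Client T/tier1 15 > Client T/tier2 11 > Client Y/tier2 5 > Client G/tier2 3.
Client Y/tier1 (25): +10 — 26 left.
Client D tier1 at 21: fill all 4 — 22 left.
Client D/tier2 (19): +4 — 18 left.
Fill Client G tier1 block (4 at 16) — 14 left.
Fill Client T tier1 block (10 at 15) — 4 left.
Client T/tier2: +4 of 9 at 11; pool empty.
Total = 25×10 + 21×4 + 19×4 + 16×4 + 15×10 + 11×4 = 668.

668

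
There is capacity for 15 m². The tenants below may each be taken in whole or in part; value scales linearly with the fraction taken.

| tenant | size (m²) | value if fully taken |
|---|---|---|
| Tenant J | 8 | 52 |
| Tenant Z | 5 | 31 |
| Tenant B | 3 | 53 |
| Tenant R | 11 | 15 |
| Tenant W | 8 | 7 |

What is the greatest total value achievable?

129.8

Best value per unit of size first: Tenant B 53/3≈17.7, Tenant J 52/8≈6.5, Tenant Z 31/5≈6.2, Tenant R 15/11≈1.36, Tenant W 7/8≈0.875.
Tenant B: take in full, 3 m² for value 53 ; 12 left.
All 8 m² of Tenant J fit (value 52) ; 4 remain.
Only 4 m² remain; take 4/5 of Tenant Z for value 31×4/5 = 24.8.
Total value = 129.8.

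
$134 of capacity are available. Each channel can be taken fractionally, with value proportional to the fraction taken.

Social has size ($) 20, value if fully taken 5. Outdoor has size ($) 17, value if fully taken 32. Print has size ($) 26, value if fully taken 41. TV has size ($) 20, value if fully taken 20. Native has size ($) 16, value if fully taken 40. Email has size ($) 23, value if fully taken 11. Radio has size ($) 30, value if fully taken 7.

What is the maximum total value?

151.8

Rank by value-to-size ratio: Native 40/16≈2.5, Outdoor 32/17≈1.88, Print 41/26≈1.58, TV 20/20≈1, Email 11/23≈0.478, Social 5/20≈0.25, Radio 7/30≈0.233.
All 16 $ of Native fit (value 40) — 118 remain.
All 17 $ of Outdoor fit (value 32) — 101 remain.
All 26 $ of Print fit (value 41) — 75 remain.
All 20 $ of TV fit (value 20) — 55 remain.
All 23 $ of Email fit (value 11) — 32 remain.
Social: take in full, 20 $ for value 5 — 12 left.
Fill the last 12 $ with part of Radio: 12/30 of it earns 2.8.
Total value = 151.8.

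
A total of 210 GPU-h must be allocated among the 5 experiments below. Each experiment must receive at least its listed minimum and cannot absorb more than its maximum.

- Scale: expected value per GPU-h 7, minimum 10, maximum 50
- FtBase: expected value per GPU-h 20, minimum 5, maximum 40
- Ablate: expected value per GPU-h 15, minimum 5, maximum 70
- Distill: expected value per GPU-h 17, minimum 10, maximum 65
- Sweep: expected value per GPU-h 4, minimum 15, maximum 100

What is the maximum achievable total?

3155

Meeting every minimum uses 10+5+5+10+15 = 45 GPU-h, leaving 165.
Order the experiments by expected value per GPU-h: FtBase 20 > Distill 17 > Ablate 15 > Scale 7 > Sweep 4.
FtBase: +35 to 40 (cap) — 130 left.
Distill takes 55 more to reach its cap of 65 — 75 left.
Give Ablate 65 more to hit its cap of 70 — 10 left.
Scale: +10 (room for 40) → 20. Pool exhausted.
Total = 7×20 + 20×40 + 15×70 + 17×65 + 4×15 = 3155.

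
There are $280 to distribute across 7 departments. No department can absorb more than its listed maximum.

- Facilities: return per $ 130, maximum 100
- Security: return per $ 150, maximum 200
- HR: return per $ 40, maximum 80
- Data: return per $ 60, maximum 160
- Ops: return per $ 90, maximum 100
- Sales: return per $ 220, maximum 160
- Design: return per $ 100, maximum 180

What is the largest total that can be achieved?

Highest return per $ first: Sales 220 > Security 150 > Facilities 130 > Design 100 > Ops 90 > Data 60 > HR 40.
Sales: +160 to 160 (cap) ; 120 left.
Only 120 left; Security takes them to reach 120.
Total = 150×120 + 220×160 = 53200.

53200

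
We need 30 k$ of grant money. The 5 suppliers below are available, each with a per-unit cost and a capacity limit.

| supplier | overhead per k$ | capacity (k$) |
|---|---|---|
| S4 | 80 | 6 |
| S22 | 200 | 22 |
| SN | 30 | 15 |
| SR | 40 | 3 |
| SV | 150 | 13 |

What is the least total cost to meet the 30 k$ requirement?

Use suppliers in increasing cost order.
SN at 30: take all 15 k$ → 15 still needed.
SR at 40: take all 3 k$ → 12 still needed.
S4 (80): use full 6 → 6 k$ to go.
SV (150): take the remaining 6 → done.
S22: unused.
Cost = 15×30 + 3×40 + 6×80 + 6×150 = 1950.

1950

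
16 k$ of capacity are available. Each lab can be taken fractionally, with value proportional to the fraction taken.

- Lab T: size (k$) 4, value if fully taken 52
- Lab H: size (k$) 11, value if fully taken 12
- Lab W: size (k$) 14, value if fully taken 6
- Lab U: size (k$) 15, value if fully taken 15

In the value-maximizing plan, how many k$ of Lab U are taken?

Best value per unit of size first: Lab T 52/4≈13, Lab H 12/11≈1.09, Lab U 15/15≈1, Lab W 6/14≈0.429.
Lab T: take in full, 4 k$ for value 52 → 12 left.
Take all of Lab H (11 k$, value 12) → 1 k$ left.
1 k$ left: a 1/15 share of Lab U gives 15×1/15 = 1.

1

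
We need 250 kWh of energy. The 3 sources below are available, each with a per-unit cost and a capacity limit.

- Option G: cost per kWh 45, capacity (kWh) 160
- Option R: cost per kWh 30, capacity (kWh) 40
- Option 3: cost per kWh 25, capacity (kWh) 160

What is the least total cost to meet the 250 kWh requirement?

7450

Fill from the cheapest source first.
Take 160 from Option 3 at 25 → need 90 more.
Option R at 30: take all 40 kWh → 50 still needed.
Option G at 45: take 50 of its 160 → requirement met.
Cost = 160×25 + 40×30 + 50×45 = 7450.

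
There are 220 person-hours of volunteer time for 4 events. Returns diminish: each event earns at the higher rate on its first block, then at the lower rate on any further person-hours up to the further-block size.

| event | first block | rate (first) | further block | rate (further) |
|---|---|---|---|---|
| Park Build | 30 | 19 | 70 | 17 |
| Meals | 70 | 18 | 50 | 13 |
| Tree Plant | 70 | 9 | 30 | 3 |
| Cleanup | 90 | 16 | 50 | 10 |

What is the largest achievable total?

3820

Rank every tier by rate: Park Build/T1 19 > Meals/T1 18 > Park Build/T2 17 > Cleanup/T1 16 > Meals/T2 13 > Cleanup/T2 10 > Tree Plant/T1 9 > Tree Plant/T2 3.
Park Build/T1 (19): +30 → 190 left.
Meals T1 at 18: fill all 70 → 120 left.
Park Build/T2 (17): +70 → 50 left.
50 remain; put them into Cleanup T1 at 16.
Total = 19×30 + 18×70 + 17×70 + 16×50 = 3820.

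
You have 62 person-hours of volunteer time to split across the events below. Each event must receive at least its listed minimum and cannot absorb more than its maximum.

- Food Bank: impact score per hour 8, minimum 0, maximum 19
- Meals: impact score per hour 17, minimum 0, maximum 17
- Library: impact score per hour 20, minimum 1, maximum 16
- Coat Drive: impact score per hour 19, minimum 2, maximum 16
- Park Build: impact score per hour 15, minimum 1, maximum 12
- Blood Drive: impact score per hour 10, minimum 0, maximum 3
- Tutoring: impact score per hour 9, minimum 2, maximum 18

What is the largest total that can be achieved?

Meeting every minimum uses 0+0+1+2+1+0+2 = 6 person-hours, leaving 56.
Order the events by impact score per hour: Library 20 > Coat Drive 19 > Meals 17 > Park Build 15 > Blood Drive 10 > Tutoring 9 > Food Bank 8.
Give Library 15 more to hit its cap of 16 → 41 left.
Give Coat Drive 14 more to hit its cap of 16 → 27 left.
Meals takes 17 more to reach its cap of 17 → 10 left.
Park Build: +10 (room for 11) → 11. Pool exhausted.
Total = 17×17 + 20×16 + 19×16 + 15×11 + 9×2 = 1096.

1096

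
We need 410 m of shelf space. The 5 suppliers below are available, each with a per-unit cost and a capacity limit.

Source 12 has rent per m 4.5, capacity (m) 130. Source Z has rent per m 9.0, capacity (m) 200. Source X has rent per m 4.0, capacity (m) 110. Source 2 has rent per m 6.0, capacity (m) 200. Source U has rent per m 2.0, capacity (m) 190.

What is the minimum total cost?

Use suppliers in increasing cost order.
Source U at 2.0: take all 190 m ; 220 still needed.
Source X at 4.0: take all 110 m ; 110 still needed.
Source 12 (4.5): take the remaining 110 ; done.
Source 2, Source Z: unused.
Cost = 190×2.0 + 110×4.0 + 110×4.5 = 1315.

1315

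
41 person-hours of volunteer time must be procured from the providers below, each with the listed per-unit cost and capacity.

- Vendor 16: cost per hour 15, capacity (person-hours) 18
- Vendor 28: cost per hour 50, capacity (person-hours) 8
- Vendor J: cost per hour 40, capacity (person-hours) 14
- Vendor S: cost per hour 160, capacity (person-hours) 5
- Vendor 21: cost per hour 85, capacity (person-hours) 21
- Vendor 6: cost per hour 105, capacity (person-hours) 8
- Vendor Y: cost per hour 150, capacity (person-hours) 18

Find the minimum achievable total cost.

Cheapest first:
Vendor 16 (15): use full 18 — 23 person-hours to go.
Vendor J at 40: take all 14 person-hours — 9 still needed.
Take 8 from Vendor 28 at 50 — need 1 more.
Vendor 21 at 85: take 1 of its 21 — requirement met.
Vendor 6, Vendor Y, Vendor S: unused.
Cost = 18×15 + 14×40 + 8×50 + 1×85 = 1315.

1315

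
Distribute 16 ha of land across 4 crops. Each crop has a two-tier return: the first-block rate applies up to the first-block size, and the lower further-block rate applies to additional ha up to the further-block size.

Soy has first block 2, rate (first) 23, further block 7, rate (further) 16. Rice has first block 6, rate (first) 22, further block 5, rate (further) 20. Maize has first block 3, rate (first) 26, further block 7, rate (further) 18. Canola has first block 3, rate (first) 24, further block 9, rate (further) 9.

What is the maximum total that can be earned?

368

Order all 8 blocks by rate: Maize/tier1 26 > Canola/tier1 24 > Soy/tier1 23 > Rice/tier1 22 > Rice/tier2 20 > Maize/tier2 18 > Soy/tier2 16 > Canola/tier2 9.
Maize tier1 at 26: fill all 3 — 13 left.
Canola/tier1 (24): +3 — 10 left.
Fill Soy tier1 block (2 at 23) — 8 left.
Rice/tier1 (22): +6 — 2 left.
Rice tier2 at 20: only 2 left, fill 2.
Total = 26×3 + 24×3 + 23×2 + 22×6 + 20×2 = 368.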